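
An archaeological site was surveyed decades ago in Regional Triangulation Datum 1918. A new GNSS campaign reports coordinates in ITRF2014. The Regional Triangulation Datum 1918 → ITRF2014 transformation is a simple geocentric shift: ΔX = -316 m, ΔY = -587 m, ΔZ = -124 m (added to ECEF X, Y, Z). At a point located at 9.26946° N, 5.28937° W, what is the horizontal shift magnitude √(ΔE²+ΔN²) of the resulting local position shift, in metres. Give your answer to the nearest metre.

The local east axis at (φ, λ) is (−sin λ, cos λ, 0), so ΔE = −sin(-5.28937°)·(-316) + cos(-5.28937°)·(-587) = -613.63 m.
The local north axis is (−sin φ cos λ, −sin φ sin λ, cos φ), giving ΔN = 50.684 − 8.716 − 122.381 = -80.41 m.
Horizontal magnitude = √(ΔE² + ΔN²) = √((-613.63)² + (-80.41)²) = 618.88 m.

619 m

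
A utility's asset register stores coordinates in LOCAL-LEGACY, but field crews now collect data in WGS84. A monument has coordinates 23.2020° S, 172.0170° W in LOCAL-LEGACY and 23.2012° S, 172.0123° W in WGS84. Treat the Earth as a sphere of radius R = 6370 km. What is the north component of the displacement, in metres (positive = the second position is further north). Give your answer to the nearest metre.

Δφ = -23.2012° − -23.2020° = +0.0008°; Δλ = -172.0123° − -172.0170° = +0.0047°.
1° along a meridian = πR/180 = 111177 m.
ΔN = Δφ × 111177 = 88.9 m; ΔE = Δλ × 111177 × cos(-23.2020°) = +0.0047 × 111177 × 0.919122 = 480.3 m.

ΔN = 89 m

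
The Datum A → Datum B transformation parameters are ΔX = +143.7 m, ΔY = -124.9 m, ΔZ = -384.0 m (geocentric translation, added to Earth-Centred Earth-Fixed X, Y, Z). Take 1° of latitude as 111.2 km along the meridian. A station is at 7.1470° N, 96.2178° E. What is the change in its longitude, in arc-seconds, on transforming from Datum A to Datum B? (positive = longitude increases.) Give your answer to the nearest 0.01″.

Δλ = -4.22″

sin φ = 0.124415, cos φ = 0.992230, sin λ = 0.994117, cos λ = -0.108308.
East component: ΔE = −sin λ·ΔX + cos λ·ΔY = −(0.994117)(143.7) + (-0.108308)(-124.9) = -129.33 m.
1° of latitude spans 111200 m; at latitude φ, 1° of longitude spans that × cos φ = 110336.0 m, so Δλ = -129.33 / 110336.0 × 3600 = -4.220″.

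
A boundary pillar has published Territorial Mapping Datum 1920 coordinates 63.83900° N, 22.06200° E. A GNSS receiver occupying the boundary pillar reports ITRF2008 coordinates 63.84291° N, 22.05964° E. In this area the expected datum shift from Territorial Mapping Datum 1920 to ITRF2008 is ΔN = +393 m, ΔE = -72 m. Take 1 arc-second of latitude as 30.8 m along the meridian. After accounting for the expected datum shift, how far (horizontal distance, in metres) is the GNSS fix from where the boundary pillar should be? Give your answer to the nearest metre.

Observed coordinate differences: Δφ = +0.00391°, Δλ = -0.00236°.
Converting to metres (1° lat = 110880 m, cos φ = 0.440895): observed ΔN = 433.5 m, observed ΔE = -115.4 m.
Subtracting the expected shift leaves a residual of 433.5 − (393) = 40.5 m north and -115.4 − (-72) = -43.4 m east.
Residual distance = √(40.5² + (-43.4)²) = 59.4 m.

59 m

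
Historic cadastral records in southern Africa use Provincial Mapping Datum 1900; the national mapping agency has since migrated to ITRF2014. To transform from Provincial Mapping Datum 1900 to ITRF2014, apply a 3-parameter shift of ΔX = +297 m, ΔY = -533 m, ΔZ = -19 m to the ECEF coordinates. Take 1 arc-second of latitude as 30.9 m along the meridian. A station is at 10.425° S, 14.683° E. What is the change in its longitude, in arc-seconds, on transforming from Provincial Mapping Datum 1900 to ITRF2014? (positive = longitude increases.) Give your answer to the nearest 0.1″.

sin φ = -0.180948, cos φ = 0.983493, sin λ = 0.253471, cos λ = 0.967343.
East component: ΔE = −sin λ·ΔX + cos λ·ΔY = −(0.253471)(297) + (0.967343)(-533) = -590.87 m.
1° of latitude spans 3600 × 30.90 = 111240 m; at latitude φ, 1° of longitude spans that × cos φ = 109403.7 m, so Δλ = -590.87 / 109403.7 × 3600 = -19.443″.

Δλ = -19.4″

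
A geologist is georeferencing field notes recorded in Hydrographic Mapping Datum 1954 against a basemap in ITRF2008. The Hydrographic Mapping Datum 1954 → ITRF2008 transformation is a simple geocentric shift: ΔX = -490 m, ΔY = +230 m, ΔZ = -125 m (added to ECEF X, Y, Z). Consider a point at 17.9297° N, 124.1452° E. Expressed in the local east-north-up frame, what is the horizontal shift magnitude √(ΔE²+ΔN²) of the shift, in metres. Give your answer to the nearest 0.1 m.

381.0 m

The local east axis at (φ, λ) is (−sin λ, cos λ, 0), so ΔE = −sin(124.1452°)·(-490) + cos(124.1452°)·230 = 276.44 m.
The local north axis is (−sin φ cos λ, −sin φ sin λ, cos φ), giving ΔN = -84.669 − 58.600 − 118.929 = -262.20 m.
Horizontal magnitude = √(ΔE² + ΔN²) = √(276.44² + (-262.20)²) = 381.00 m.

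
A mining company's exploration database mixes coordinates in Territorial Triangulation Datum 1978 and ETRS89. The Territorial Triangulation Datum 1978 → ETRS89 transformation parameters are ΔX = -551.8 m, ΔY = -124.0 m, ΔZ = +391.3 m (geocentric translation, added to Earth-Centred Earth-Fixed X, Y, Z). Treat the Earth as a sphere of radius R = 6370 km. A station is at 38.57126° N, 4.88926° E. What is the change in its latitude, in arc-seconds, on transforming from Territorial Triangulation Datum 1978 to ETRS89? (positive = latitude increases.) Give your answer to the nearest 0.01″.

Δφ = 21.22″

sin φ = 0.623488, cos φ = 0.781833, sin λ = 0.085230, cos λ = 0.996361.
North component: ΔN = −sin φ cos λ·ΔX − sin φ sin λ·ΔY + cos φ·ΔZ = −(0.623488)(0.996361)(-551.8) − (0.623488)(0.085230)(-124.0) + (0.781833)(391.3) = 655.31 m.
1° of latitude spans πR/180 = 111177 m, so Δφ = 655.31 / 111177 × 3600 = 21.219″.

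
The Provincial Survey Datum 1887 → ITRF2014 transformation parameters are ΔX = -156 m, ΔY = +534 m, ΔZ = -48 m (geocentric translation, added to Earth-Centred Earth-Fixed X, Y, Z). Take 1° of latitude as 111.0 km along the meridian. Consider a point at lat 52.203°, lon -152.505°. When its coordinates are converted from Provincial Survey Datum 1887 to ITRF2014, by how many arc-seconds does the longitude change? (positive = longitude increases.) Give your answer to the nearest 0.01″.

sin φ = 0.790187, cos φ = 0.612866, sin λ = -0.461671, cos λ = -0.887051.
East component: ΔE = −sin λ·ΔX + cos λ·ΔY = −(-0.461671)(-156) + (-0.887051)(534) = -545.71 m.
1° of latitude spans 111000 m; at latitude φ, 1° of longitude spans that × cos φ = 68028.1 m, so Δλ = -545.71 / 68028.1 × 3600 = -28.878″.

Δλ = -28.88″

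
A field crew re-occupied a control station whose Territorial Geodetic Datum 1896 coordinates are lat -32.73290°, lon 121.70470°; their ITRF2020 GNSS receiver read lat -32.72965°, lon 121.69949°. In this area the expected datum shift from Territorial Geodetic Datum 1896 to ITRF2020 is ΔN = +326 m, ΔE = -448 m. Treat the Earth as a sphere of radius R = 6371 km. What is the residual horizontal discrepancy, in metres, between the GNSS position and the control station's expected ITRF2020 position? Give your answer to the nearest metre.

53 m

Observed coordinate differences: Δφ = +0.00325°, Δλ = -0.00521°.
Converting to metres (1° lat = 111195 m, cos φ = 0.841200): observed ΔN = 361.4 m, observed ΔE = -487.3 m.
Subtracting the expected shift leaves a residual of 361.4 − (326) = 35.4 m north and -487.3 − (-448) = -39.3 m east.
Residual distance = √(35.4² + (-39.3)²) = 52.9 m.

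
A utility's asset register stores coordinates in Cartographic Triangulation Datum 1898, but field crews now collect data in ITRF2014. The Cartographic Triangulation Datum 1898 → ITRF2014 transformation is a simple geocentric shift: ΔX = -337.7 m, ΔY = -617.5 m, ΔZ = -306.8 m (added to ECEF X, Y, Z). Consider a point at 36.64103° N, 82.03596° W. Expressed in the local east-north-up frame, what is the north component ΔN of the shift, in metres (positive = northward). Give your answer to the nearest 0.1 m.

ΔN = -583.2 m

The local north axis is (−sin φ cos λ, −sin φ sin λ, cos φ), giving ΔN = 27.924 − 364.969 − 246.173 = -583.22 m.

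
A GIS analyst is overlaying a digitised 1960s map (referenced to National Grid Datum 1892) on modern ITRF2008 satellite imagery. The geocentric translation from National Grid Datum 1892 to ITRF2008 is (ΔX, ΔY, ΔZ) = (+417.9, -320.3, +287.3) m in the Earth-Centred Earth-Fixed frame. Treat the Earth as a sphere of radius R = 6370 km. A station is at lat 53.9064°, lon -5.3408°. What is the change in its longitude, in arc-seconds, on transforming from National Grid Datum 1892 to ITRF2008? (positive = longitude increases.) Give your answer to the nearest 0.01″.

Δλ = -15.39″

sin φ = 0.808056, cos φ = 0.589106, sin λ = -0.093080, cos λ = 0.995659.
East component: ΔE = −sin λ·ΔX + cos λ·ΔY = −(-0.093080)(417.9) + (0.995659)(-320.3) = -280.01 m.
1° of latitude spans πR/180 = 111177 m; at latitude φ, 1° of longitude spans that × cos φ = 65495.3 m, so Δλ = -280.01 / 65495.3 × 3600 = -15.391″.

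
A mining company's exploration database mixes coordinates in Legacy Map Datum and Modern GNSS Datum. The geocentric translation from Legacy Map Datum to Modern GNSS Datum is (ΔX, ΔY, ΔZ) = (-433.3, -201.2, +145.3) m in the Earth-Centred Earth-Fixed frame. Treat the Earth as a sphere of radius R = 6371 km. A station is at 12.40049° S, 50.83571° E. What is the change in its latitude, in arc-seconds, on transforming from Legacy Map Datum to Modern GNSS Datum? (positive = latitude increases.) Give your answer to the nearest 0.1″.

Δφ = 1.6″

sin φ = -0.214744, cos φ = 0.976670, sin λ = 0.775338, cos λ = 0.631546.
North component: ΔN = −sin φ cos λ·ΔX − sin φ sin λ·ΔY + cos φ·ΔZ = −(-0.214744)(0.631546)(-433.3) − (-0.214744)(0.775338)(-201.2) + (0.976670)(145.3) = 49.65 m.
1° of latitude spans πR/180 = 111195 m, so Δφ = 49.65 / 111195 × 3600 = 1.607″.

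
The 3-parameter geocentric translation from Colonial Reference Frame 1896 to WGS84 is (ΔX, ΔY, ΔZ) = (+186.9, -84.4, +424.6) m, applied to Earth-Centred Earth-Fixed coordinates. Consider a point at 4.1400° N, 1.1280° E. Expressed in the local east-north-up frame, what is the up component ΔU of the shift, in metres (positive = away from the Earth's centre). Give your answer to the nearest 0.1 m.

At φ = 4.1400°, λ = 1.1280°: sin φ = 0.072194, cos φ = 0.997391, sin λ = 0.019686, cos λ = 0.999806.
ΔU = cos φ cos λ·ΔX + cos φ sin λ·ΔY + sin φ·ΔZ = (0.997391)(0.999806)(186.9) + (0.997391)(0.019686)(-84.4) + (0.072194)(424.6) = 215.37 m.

ΔU = 215.4 m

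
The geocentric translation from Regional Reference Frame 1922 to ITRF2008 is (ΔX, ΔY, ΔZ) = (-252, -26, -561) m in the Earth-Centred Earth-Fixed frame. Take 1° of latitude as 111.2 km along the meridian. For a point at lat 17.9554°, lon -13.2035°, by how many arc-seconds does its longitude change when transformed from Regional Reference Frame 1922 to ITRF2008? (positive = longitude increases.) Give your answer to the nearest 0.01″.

sin φ = 0.308277, cos φ = 0.951297, sin λ = -0.228410, cos λ = 0.973565.
East component: ΔE = −sin λ·ΔX + cos λ·ΔY = −(-0.228410)(-252) + (0.973565)(-26) = -82.87 m.
1° of latitude spans 111200 m; at latitude φ, 1° of longitude spans that × cos φ = 105784.2 m, so Δλ = -82.87 / 105784.2 × 3600 = -2.820″.

Δλ = -2.82″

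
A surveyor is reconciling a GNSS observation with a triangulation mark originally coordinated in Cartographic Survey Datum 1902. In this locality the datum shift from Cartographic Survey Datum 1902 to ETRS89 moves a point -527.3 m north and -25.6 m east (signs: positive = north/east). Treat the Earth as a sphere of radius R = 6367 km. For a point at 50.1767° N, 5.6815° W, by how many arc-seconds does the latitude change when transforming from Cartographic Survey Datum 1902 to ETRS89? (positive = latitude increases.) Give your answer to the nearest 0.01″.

Δφ = -17.08″

On a sphere of radius R, 1 rad of latitude = R, so Δφ = ΔN / R = -527.3 / 6367000 = -8.2818e-05 rad = -17.082″.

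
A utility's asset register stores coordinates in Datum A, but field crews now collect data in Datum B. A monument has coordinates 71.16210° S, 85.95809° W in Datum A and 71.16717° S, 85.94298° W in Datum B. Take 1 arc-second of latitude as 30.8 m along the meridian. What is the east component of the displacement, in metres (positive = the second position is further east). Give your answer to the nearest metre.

ΔE = 541 m

Δφ = -71.16717° − -71.16210° = -0.00507°; Δλ = -85.94298° − -85.95809° = +0.01511°.
1° of latitude = 3600 × 30.80 = 110880 m.
ΔN = Δφ × 110880 = -562.2 m; ΔE = Δλ × 110880 × cos(-71.16210°) = +0.01511 × 110880 × 0.322892 = 541.0 m.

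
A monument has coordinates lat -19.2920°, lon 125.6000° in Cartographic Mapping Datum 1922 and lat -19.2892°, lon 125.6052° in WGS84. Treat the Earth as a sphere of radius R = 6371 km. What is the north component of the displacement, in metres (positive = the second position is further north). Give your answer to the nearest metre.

Δφ = -19.2892° − -19.2920° = +0.0028°; Δλ = 125.6052° − 125.6000° = +0.0052°.
1° along a meridian = πR/180 = 111195 m.
ΔN = Δφ × 111195 = 311.3 m; ΔE = Δλ × 111195 × cos(-19.2920°) = +0.0052 × 111195 × 0.943847 = 545.7 m.

ΔN = 311 m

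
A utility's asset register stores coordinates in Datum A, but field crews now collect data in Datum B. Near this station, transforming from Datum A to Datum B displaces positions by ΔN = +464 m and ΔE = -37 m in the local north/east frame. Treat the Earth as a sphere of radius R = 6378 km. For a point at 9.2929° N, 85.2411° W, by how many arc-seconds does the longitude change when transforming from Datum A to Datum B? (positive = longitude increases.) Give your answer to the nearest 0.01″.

Δλ = -1.21″

At latitude 9.2929°, cos φ = 0.986876.
One radian of longitude at latitude φ spans R cos φ, so Δλ = ΔE / (R cos φ) = -37.0 / (6378000 × 0.986876) = -5.8783e-06 rad = -1.212″.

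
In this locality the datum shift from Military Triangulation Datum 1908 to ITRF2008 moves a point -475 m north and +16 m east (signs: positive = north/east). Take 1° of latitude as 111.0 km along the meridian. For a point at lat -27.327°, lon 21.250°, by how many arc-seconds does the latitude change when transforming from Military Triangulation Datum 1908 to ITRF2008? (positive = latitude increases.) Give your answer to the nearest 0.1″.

Δφ = -15.4″

1° of latitude = 111.0 km, so Δφ = -475.0 / 111000 = -0.0042793° = -15.405″.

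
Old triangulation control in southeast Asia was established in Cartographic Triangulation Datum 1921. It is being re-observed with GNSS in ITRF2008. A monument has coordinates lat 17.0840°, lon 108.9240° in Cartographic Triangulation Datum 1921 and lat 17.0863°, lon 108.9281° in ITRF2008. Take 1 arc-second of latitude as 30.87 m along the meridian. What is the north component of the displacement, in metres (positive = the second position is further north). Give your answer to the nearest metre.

ΔN = 256 m

Δφ = 17.0863° − 17.0840° = +0.0023°; Δλ = 108.9281° − 108.9240° = +0.0041°.
1° of latitude = 3600 × 30.87 = 111132 m.
ΔN = Δφ × 111132 = 255.6 m; ΔE = Δλ × 111132 × cos(17.0840°) = +0.0041 × 111132 × 0.955875 = 435.5 m.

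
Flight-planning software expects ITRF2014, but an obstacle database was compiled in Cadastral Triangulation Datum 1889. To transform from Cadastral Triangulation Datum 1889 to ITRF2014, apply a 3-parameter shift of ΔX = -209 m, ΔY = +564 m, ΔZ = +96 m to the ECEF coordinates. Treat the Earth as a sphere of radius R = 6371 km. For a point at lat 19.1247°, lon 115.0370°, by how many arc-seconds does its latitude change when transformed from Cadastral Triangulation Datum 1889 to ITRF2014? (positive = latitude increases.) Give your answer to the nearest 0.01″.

sin φ = 0.327625, cos φ = 0.944808, sin λ = 0.906035, cos λ = -0.423203.
North component: ΔN = −sin φ cos λ·ΔX − sin φ sin λ·ΔY + cos φ·ΔZ = −(0.327625)(-0.423203)(-209) − (0.327625)(0.906035)(564) + (0.944808)(96) = -105.69 m.
1° of latitude spans πR/180 = 111195 m, so Δφ = -105.69 / 111195 × 3600 = -3.422″.

Δφ = -3.42″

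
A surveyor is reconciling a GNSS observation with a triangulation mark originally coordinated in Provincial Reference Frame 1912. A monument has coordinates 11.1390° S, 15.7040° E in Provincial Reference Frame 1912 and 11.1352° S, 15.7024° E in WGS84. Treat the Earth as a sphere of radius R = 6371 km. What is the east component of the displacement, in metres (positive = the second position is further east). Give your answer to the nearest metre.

Δφ = -11.1352° − -11.1390° = +0.0038°; Δλ = 15.7024° − 15.7040° = -0.0016°.
1° along a meridian = πR/180 = 111195 m.
ΔN = Δφ × 111195 = 422.5 m; ΔE = Δλ × 111195 × cos(-11.1390°) = -0.0016 × 111195 × 0.981161 = -174.6 m.

ΔE = -175 m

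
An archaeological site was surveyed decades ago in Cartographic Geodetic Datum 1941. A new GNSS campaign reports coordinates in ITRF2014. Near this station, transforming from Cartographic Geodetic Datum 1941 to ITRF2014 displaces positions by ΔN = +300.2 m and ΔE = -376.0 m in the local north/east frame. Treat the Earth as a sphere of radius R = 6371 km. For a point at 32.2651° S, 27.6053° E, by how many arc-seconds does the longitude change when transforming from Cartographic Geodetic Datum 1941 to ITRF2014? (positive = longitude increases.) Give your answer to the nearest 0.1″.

At latitude -32.2651°, cos φ = 0.845587.
One radian of longitude at latitude φ spans R cos φ, so Δλ = ΔE / (R cos φ) = -376.0 / (6371000 × 0.845587) = -6.9795e-05 rad = -14.396″.

Δλ = -14.4″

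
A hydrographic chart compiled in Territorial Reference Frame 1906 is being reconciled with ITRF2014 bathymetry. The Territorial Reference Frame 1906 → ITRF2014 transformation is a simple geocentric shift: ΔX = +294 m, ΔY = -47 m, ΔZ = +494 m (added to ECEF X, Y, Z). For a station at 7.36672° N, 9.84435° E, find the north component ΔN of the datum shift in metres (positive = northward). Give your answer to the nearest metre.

ΔN = 454 m

The local north axis is (−sin φ cos λ, −sin φ sin λ, cos φ), giving ΔN = -37.142 + 1.030 + 489.922 = 453.81 m.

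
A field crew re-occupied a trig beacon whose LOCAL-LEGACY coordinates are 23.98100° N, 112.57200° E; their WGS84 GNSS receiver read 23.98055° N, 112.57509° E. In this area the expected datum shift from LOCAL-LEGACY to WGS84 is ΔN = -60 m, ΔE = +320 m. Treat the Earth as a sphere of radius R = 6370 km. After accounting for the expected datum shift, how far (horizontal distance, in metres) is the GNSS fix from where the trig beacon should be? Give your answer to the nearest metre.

12 m

Observed coordinate differences: Δφ = -0.00045°, Δλ = +0.00309°.
Converting to metres (1° lat = 111177 m, cos φ = 0.913680): observed ΔN = -50.0 m, observed ΔE = 313.9 m.
Subtracting the expected shift leaves a residual of -50.0 − (-60) = 10.0 m north and 313.9 − (320) = -6.1 m east.
Residual distance = √(10.0² + (-6.1)²) = 11.7 m.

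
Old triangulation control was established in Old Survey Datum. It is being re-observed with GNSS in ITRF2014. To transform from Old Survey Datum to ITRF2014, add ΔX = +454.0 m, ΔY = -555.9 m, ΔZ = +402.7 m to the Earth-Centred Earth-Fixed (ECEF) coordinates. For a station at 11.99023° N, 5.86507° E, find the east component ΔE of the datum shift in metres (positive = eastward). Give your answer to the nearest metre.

The local east axis at (φ, λ) is (−sin λ, cos λ, 0), so ΔE = −sin(5.86507°)·454.0 + cos(5.86507°)·(-555.9) = -599.38 m.

ΔE = -599 m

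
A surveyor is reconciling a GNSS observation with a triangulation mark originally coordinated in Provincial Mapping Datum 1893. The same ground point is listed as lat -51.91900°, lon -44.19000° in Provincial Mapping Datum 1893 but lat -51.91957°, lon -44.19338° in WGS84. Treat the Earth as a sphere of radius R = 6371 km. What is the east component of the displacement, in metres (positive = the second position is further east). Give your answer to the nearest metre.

ΔE = -232 m

Δφ = -51.91957° − -51.91900° = -0.00057°; Δλ = -44.19338° − -44.19000° = -0.00338°.
1° along a meridian = πR/180 = 111195 m.
ΔN = Δφ × 111195 = -63.4 m; ΔE = Δλ × 111195 × cos(-51.91900°) = -0.00338 × 111195 × 0.616775 = -231.8 m.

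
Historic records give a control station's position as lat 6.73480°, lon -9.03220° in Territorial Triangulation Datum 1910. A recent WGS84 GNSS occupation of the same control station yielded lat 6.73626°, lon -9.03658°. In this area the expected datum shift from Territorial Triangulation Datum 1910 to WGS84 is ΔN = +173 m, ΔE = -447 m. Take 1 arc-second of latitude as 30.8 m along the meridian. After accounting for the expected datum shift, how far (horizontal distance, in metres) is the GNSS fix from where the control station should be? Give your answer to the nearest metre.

Observed coordinate differences: Δφ = +0.00146°, Δλ = -0.00438°.
Converting to metres (1° lat = 110880 m, cos φ = 0.993100): observed ΔN = 161.9 m, observed ΔE = -482.3 m.
Subtracting the expected shift leaves a residual of 161.9 − (173) = -11.1 m north and -482.3 − (-447) = -35.3 m east.
Residual distance = √((-11.1)² + (-35.3)²) = 37.0 m.

37 m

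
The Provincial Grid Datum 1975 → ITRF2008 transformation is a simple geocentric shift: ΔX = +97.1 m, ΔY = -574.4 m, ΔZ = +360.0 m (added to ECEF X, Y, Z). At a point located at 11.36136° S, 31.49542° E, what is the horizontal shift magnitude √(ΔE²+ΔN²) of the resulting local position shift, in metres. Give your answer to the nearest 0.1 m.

623.2 m

The local east axis at (φ, λ) is (−sin λ, cos λ, 0), so ΔE = −sin(31.49542°)·97.1 + cos(31.49542°)·(-574.4) = -540.51 m.
The local north axis is (−sin φ cos λ, −sin φ sin λ, cos φ), giving ΔN = 16.310 − 59.115 + 352.946 = 310.14 m.
Horizontal magnitude = √(ΔE² + ΔN²) = √((-540.51)² + 310.14²) = 623.17 m.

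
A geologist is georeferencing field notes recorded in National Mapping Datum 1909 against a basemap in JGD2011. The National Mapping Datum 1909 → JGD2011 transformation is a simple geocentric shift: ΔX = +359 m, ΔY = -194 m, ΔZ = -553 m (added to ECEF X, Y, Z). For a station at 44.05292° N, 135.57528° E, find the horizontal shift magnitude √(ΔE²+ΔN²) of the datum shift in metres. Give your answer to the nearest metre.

168 m

The local east axis at (φ, λ) is (−sin λ, cos λ, 0), so ΔE = −sin(135.57528°)·359 + cos(135.57528°)·(-194) = -112.74 m.
The local north axis is (−sin φ cos λ, −sin φ sin λ, cos φ), giving ΔN = 178.272 + 94.421 − 397.440 = -124.75 m.
Horizontal magnitude = √(ΔE² + ΔN²) = √((-112.74)² + (-124.75)²) = 168.14 m.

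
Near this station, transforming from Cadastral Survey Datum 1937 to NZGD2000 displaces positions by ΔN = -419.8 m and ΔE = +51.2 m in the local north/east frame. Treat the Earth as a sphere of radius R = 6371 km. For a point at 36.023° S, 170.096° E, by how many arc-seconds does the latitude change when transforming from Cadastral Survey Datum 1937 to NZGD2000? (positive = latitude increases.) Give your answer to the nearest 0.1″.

On a sphere of radius R, 1 rad of latitude = R, so Δφ = ΔN / R = -419.8 / 6371000 = -6.5892e-05 rad = -13.591″.

Δφ = -13.6″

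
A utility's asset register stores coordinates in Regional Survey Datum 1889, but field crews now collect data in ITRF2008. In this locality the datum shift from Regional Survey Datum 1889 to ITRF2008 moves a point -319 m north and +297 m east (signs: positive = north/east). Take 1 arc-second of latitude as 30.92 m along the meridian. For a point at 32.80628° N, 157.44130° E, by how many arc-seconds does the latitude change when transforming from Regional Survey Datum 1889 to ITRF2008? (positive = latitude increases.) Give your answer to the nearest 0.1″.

1″ of latitude = 30.92 m, so Δφ = -319.0 / 30.92 = -10.317″.

Δφ = -10.3″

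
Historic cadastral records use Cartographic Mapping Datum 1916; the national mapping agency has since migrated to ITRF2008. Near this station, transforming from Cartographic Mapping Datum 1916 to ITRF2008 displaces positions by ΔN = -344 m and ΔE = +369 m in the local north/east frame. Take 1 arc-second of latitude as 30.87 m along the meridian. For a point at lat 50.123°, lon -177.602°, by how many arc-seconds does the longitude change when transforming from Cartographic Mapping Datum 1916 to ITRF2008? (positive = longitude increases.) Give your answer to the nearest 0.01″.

Δλ = 18.64″

At latitude 50.123°, cos φ = 0.641142.
1″ of longitude at this latitude = 30.87 × cos φ = 19.7920 m, so Δλ = 369.0 / 19.7920 = 18.644″.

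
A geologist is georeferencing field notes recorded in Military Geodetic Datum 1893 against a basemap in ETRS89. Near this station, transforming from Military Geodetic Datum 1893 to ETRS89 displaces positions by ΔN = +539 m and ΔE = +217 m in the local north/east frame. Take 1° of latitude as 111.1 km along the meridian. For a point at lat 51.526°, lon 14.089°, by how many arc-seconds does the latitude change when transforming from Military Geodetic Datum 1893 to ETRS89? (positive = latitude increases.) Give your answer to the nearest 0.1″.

Δφ = 17.5″

1° of latitude = 111.1 km, so Δφ = 539.0 / 111100 = 0.0048515° = 17.465″.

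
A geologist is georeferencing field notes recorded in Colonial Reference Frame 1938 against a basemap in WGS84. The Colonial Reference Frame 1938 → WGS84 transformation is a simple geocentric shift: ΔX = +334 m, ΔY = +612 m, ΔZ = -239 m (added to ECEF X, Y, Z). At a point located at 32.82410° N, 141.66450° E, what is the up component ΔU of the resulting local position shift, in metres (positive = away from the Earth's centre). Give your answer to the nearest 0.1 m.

ΔU = -30.7 m

At φ = 32.82410°, λ = 141.66450°: sin φ = 0.542062, cos φ = 0.840339, sin λ = 0.620265, cos λ = -0.784392.
ΔU = cos φ cos λ·ΔX + cos φ sin λ·ΔY + sin φ·ΔZ = (0.840339)(-0.784392)(334) + (0.840339)(0.620265)(612) + (0.542062)(-239) = -30.72 m.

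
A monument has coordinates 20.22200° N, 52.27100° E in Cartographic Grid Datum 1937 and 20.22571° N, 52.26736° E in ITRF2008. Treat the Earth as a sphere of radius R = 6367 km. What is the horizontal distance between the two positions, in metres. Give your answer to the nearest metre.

Δφ = 20.22571° − 20.22200° = +0.00371°; Δλ = 52.26736° − 52.27100° = -0.00364°.
1° along a meridian = πR/180 = 111125 m.
ΔN = Δφ × 111125 = 412.3 m; ΔE = Δλ × 111125 × cos(20.22200°) = -0.00364 × 111125 × 0.938360 = -379.6 m.
Distance = √(ΔE² + ΔN²) = √((-379.6)² + 412.3²) = 560.4 m.

560 m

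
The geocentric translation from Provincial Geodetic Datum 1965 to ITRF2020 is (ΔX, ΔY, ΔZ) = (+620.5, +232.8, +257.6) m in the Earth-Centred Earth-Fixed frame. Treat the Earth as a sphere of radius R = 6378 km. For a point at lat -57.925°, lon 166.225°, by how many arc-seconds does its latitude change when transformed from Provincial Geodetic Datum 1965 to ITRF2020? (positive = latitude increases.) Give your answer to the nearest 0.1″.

Δφ = -10.6″

sin φ = -0.847354, cos φ = 0.531029, sin λ = 0.238110, cos λ = -0.971238.
North component: ΔN = −sin φ cos λ·ΔX − sin φ sin λ·ΔY + cos φ·ΔZ = −(-0.847354)(-0.971238)(620.5) − (-0.847354)(0.238110)(232.8) + (0.531029)(257.6) = -326.90 m.
1° of latitude spans πR/180 = 111317 m, so Δφ = -326.90 / 111317 × 3600 = -10.572″.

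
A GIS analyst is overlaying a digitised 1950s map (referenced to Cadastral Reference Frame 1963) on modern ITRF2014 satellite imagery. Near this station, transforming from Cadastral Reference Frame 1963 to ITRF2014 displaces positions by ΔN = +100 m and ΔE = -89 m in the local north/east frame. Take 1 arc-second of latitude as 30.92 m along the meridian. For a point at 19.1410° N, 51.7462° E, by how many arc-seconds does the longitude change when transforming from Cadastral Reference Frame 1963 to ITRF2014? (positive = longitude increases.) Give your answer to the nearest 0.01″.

At latitude 19.1410°, cos φ = 0.944715.
1″ of longitude at this latitude = 30.92 × cos φ = 29.2106 m, so Δλ = -89.0 / 29.2106 = -3.047″.

Δλ = -3.05″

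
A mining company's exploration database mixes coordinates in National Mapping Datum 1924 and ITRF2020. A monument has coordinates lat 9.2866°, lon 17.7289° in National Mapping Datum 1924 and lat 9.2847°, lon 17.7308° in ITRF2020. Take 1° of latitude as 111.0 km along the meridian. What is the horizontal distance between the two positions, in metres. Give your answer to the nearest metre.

296 m

Δφ = 9.2847° − 9.2866° = -0.0019°; Δλ = 17.7308° − 17.7289° = +0.0019°.
ΔN = Δφ × 111000 = -210.9 m; ΔE = Δλ × 111000 × cos(9.2866°) = +0.0019 × 111000 × 0.986893 = 208.1 m.
Distance = √(ΔE² + ΔN²) = √(208.1² + (-210.9)²) = 296.3 m.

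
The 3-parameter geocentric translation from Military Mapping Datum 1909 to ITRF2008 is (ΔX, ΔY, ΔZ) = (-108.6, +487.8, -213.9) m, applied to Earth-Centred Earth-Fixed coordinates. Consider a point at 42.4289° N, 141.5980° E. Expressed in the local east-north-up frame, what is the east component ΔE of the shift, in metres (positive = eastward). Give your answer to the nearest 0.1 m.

The local east axis at (φ, λ) is (−sin λ, cos λ, 0), so ΔE = −sin(141.5980°)·(-108.6) + cos(141.5980°)·487.8 = -314.82 m.

ΔE = -314.8 m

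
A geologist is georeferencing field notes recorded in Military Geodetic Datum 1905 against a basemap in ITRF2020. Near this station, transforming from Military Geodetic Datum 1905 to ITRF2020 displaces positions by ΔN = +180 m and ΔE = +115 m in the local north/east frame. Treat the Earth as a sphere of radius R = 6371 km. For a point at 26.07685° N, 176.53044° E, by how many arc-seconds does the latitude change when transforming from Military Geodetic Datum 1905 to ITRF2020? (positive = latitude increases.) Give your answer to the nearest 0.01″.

Δφ = 5.83″

On a sphere of radius R, 1 rad of latitude = R, so Δφ = ΔN / R = 180.0 / 6371000 = 2.8253e-05 rad = 5.828″.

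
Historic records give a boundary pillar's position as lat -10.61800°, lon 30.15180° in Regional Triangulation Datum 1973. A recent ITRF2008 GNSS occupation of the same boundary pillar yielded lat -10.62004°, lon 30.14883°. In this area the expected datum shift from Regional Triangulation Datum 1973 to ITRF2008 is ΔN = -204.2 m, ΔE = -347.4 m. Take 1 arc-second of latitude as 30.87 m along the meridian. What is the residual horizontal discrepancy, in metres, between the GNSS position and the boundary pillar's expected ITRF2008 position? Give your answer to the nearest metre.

Observed coordinate differences: Δφ = -0.00204°, Δλ = -0.00297°.
Converting to metres (1° lat = 111132 m, cos φ = 0.982878): observed ΔN = -226.7 m, observed ΔE = -324.4 m.
Subtracting the expected shift leaves a residual of -226.7 − (-204.2) = -22.5 m north and -324.4 − (-347.4) = 23.0 m east.
Residual distance = √((-22.5)² + 23.0²) = 32.2 m.

32 m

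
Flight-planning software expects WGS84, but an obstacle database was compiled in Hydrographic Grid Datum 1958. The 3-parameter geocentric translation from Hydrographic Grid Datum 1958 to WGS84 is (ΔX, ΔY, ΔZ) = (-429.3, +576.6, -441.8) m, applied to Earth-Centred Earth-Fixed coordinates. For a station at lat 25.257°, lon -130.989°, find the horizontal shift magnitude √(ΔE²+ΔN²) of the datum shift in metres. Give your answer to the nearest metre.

778 m

At φ = 25.257°, λ = -130.989°: sin φ = 0.426679, cos φ = 0.904403, sin λ = -0.754836, cos λ = -0.655914.
ΔE = −sin λ·ΔX + cos λ·ΔY = −(-0.754836)·(-429.3) + (-0.655914)·(576.6) = -702.25 m.
ΔN = −sin φ cos λ·ΔX − sin φ sin λ·ΔY + cos φ·ΔZ = −(0.426679)(-0.655914)(-429.3) − (0.426679)(-0.754836)(576.6) + (0.904403)(-441.8) = -334.00 m.
Horizontal magnitude = √(ΔE² + ΔN²) = √((-702.25)² + (-334.00)²) = 777.63 m.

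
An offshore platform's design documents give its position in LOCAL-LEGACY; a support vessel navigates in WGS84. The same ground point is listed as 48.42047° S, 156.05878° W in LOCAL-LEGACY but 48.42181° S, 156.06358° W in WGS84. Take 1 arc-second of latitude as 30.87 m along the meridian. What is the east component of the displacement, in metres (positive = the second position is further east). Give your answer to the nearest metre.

Δφ = -48.42181° − -48.42047° = -0.00134°; Δλ = -156.06358° − -156.05878° = -0.00480°.
1° of latitude = 3600 × 30.87 = 111132 m.
ΔN = Δφ × 111132 = -148.9 m; ΔE = Δλ × 111132 × cos(-48.42047°) = -0.00480 × 111132 × 0.663659 = -354.0 m.

ΔE = -354 m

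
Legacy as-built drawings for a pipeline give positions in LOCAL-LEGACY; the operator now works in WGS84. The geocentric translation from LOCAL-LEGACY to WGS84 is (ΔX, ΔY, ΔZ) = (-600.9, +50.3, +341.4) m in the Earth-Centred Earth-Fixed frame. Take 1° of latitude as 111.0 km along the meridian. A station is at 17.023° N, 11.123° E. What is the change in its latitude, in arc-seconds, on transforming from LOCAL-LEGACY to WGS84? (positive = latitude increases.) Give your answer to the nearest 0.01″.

Δφ = 16.09″

sin φ = 0.292756, cos φ = 0.956187, sin λ = 0.192916, cos λ = 0.981215.
North component: ΔN = −sin φ cos λ·ΔX − sin φ sin λ·ΔY + cos φ·ΔZ = −(0.292756)(0.981215)(-600.9) − (0.292756)(0.192916)(50.3) + (0.956187)(341.4) = 496.21 m.
1° of latitude spans 111000 m, so Δφ = 496.21 / 111000 × 3600 = 16.093″.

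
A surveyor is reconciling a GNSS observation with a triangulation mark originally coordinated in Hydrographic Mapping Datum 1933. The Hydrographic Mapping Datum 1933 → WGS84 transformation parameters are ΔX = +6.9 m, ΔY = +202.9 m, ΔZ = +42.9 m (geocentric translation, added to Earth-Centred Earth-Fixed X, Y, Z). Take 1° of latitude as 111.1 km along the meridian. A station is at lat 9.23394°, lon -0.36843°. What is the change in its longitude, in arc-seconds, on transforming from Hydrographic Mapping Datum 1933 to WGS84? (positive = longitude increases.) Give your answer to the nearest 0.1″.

sin φ = 0.160466, cos φ = 0.987041, sin λ = -0.006430, cos λ = 0.999979.
East component: ΔE = −sin λ·ΔX + cos λ·ΔY = −(-0.006430)(6.9) + (0.999979)(202.9) = 202.94 m.
1° of latitude spans 111100 m; at latitude φ, 1° of longitude spans that × cos φ = 109660.3 m, so Δλ = 202.94 / 109660.3 × 3600 = 6.662″.

Δλ = 6.7″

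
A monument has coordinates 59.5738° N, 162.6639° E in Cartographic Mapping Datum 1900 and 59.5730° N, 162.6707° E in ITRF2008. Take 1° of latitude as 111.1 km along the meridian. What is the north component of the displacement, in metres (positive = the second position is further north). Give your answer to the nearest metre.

Δφ = 59.5730° − 59.5738° = -0.0008°; Δλ = 162.6707° − 162.6639° = +0.0068°.
ΔN = Δφ × 111100 = -88.9 m; ΔE = Δλ × 111100 × cos(59.5738°) = +0.0068 × 111100 × 0.506428 = 382.6 m.

ΔN = -89 m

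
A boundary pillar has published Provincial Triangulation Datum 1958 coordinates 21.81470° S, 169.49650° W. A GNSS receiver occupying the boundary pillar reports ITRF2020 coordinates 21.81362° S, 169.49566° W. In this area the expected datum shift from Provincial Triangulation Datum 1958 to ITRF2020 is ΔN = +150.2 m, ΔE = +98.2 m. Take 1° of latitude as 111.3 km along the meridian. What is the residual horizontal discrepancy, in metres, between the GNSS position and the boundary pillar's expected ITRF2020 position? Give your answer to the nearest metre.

32 m

Observed coordinate differences: Δφ = +0.00108°, Δλ = +0.00084°.
Converting to metres (1° lat = 111300 m, cos φ = 0.928391): observed ΔN = 120.2 m, observed ΔE = 86.8 m.
Subtracting the expected shift leaves a residual of 120.2 − (150.2) = -30.0 m north and 86.8 − (98.2) = -11.4 m east.
Residual distance = √((-30.0)² + (-11.4)²) = 32.1 m.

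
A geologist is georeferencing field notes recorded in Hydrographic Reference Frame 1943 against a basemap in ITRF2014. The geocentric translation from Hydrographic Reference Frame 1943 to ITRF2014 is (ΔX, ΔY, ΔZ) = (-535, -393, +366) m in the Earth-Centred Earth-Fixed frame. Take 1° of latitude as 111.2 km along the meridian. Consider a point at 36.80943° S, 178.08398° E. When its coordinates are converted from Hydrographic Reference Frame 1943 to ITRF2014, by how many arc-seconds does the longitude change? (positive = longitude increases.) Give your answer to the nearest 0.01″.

sin φ = -0.599155, cos φ = 0.800633, sin λ = 0.033435, cos λ = -0.999441.
East component: ΔE = −sin λ·ΔX + cos λ·ΔY = −(0.033435)(-535) + (-0.999441)(-393) = 410.67 m.
1° of latitude spans 111200 m; at latitude φ, 1° of longitude spans that × cos φ = 89030.4 m, so Δλ = 410.67 / 89030.4 × 3600 = 16.606″.

Δλ = 16.61″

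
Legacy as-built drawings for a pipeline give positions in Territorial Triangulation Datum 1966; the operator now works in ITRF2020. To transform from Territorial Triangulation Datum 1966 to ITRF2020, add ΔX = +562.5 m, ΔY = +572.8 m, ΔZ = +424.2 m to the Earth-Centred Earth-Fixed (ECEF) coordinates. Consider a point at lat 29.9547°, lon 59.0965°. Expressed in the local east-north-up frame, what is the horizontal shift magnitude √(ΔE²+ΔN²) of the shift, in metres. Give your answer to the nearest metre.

190 m

The local east axis at (φ, λ) is (−sin λ, cos λ, 0), so ΔE = −sin(59.0965°)·562.5 + cos(59.0965°)·572.8 = -188.46 m.
The local north axis is (−sin φ cos λ, −sin φ sin λ, cos φ), giving ΔN = -144.250 − 245.404 + 367.536 = -22.12 m.
Horizontal magnitude = √(ΔE² + ΔN²) = √((-188.46)² + (-22.12)²) = 189.75 m.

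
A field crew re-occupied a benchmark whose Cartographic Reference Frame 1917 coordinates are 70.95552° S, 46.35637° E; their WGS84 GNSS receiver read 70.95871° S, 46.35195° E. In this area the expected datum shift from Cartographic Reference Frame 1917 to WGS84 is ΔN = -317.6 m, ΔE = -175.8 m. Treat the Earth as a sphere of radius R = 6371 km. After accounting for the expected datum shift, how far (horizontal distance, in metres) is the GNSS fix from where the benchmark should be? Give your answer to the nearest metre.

40 m

Observed coordinate differences: Δφ = -0.00319°, Δλ = -0.00442°.
Converting to metres (1° lat = 111195 m, cos φ = 0.326302): observed ΔN = -354.7 m, observed ΔE = -160.4 m.
Subtracting the expected shift leaves a residual of -354.7 − (-317.6) = -37.1 m north and -160.4 − (-175.8) = 15.4 m east.
Residual distance = √((-37.1)² + 15.4²) = 40.2 m.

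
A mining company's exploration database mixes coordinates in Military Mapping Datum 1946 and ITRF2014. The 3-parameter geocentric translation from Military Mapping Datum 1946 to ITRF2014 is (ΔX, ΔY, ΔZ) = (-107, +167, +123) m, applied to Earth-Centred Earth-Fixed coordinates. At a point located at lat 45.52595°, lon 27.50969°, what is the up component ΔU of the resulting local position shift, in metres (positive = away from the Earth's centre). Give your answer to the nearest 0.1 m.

The local up (radial) axis is (cos φ cos λ, cos φ sin λ, sin φ), giving ΔU = -66.487 + 54.041 + 87.769 = 75.32 m.

ΔU = 75.3 m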